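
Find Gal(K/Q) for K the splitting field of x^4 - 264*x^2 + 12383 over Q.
Gal(K/Q) = V_4 (Klein four-group, Z/2Z × Z/2Z)

f factors as (x^2 - 61)(x^2 - 203), so the splitting field is K = Q(sqrt(61), sqrt(203)). The elements 61, 203, 12383 are all non-squares in Q, so sqrt(61) and sqrt(203) generate independent quadratic extensions. Thus [K:Q] = 4 and Gal(K/Q) is generated by the two order-2 automorphisms sqrt(61) ↦ -sqrt(61) and sqrt(203) ↦ -sqrt(203), giving V_4.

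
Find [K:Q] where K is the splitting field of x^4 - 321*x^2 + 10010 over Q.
[K:Q] = 4

f factors as (x^2 - 286)(x^2 - 35); the splitting field is K = Q(sqrt(286), sqrt(35)). Since 286, 35, and 10010 are all non-squares in Q, the three subfields Q(sqrt(286)), Q(sqrt(35)), Q(sqrt(10010)) are distinct degree-2 extensions, so [K:Q] = 4 (Klein four Galois group).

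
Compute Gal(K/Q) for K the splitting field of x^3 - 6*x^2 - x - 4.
Gal(K/Q) = S_3 (symmetric group of order 6)

Compute the discriminant of x^3 + (-6)*x^2 + (-1)*x + (-4): Δ = -4280. Since Δ is not a rational square, the Galois group is not contained in A_3; it must be the full S_3 (irreducibility of the cubic rules out anything smaller).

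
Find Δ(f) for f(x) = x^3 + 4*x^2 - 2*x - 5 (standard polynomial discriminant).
Δ = 1421

For x^3 + a x^2 + b x + c the discriminant is Δ = 18 a b c - 4 a^3 c + a^2 b^2 - 4 b^3 - 27 c^2.
Plug a = 4, b = -2, c = -5:
  18*(4)*(-2)*(-5) - 4*(4)^3*(-5) + (4)^2*(-2)^2 - 4*(-2)^3 - 27*(-5)^2
  = 720 + (1280) + 64 + (32) + (-675)
  = 1421.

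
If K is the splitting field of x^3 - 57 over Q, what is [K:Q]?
[K:Q] = 6

x^3 - 57 has one real root r = 57^(1/3) and two complex roots r*zeta_3, r*zeta_3^2 where zeta_3 = e^(2*pi*i/3). The splitting field is Q(r, zeta_3). [Q(r):Q] = 3 and [Q(zeta_3):Q] = 2 with gcd = 1, so [Q(r, zeta_3):Q] = 3 * 2 = 6.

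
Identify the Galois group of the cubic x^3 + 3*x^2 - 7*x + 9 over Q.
Gal(K/Q) = S_3 (symmetric group of order 6)

Compute the discriminant of x^3 + (3)*x^2 + (-7)*x + (9): Δ = -4748. Since Δ is not a rational square, the Galois group is not contained in A_3; it must be the full S_3 (irreducibility of the cubic rules out anything smaller).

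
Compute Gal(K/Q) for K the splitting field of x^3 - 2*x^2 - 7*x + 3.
Gal(K/Q) = S_3 (symmetric group of order 6)

Compute the discriminant of x^3 + (-2)*x^2 + (-7)*x + (3): Δ = 2177. Since Δ is not a rational square, the Galois group is not contained in A_3; it must be the full S_3 (irreducibility of the cubic rules out anything smaller).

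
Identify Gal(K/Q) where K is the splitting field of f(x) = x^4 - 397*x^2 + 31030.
Gal(K/Q) = V_4 (Klein four-group, Z/2Z × Z/2Z)

f factors as (x^2 - 107)(x^2 - 290), so the splitting field is K = Q(sqrt(107), sqrt(290)). The elements 107, 290, 31030 are all non-squares in Q, so sqrt(107) and sqrt(290) generate independent quadratic extensions. Thus [K:Q] = 4 and Gal(K/Q) is generated by the two order-2 automorphisms sqrt(107) ↦ -sqrt(107) and sqrt(290) ↦ -sqrt(290), giving V_4.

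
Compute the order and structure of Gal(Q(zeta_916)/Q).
|Gal(Q(zeta_916)/Q)| = phi(916) = 456; group ≅ (Z/916Z)^* ≅ Z/2Z × Z/228Z

The n-th cyclotomic polynomial Φ_916(x) is the minimal polynomial of zeta_916 over Q and has degree phi(916) = 456. So Q(zeta_916) is a degree-456 Galois extension with Galois group (Z/916Z)^*. By CRT, (Z/916Z)^* ≅ (Z/4Z)^* × (Z/229Z)^*. Each prime-power unit group is (Z/4Z)^* ≅ Z/2Z; (Z/229Z)^* ≅ Z/228Z. Hence Gal(Q(zeta_916)/Q) ≅ Z/2Z × Z/228Z.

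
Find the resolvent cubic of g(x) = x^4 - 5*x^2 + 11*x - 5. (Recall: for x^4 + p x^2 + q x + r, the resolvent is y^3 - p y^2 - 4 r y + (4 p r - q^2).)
h(y) = y^3 + 5*y^2 + 20*y - 21

Identify coefficients: p = -5, q = 11, r = -5.
Plug into h(y) = y^3 - p y^2 - 4 r y + (4 p r - q^2):
  h(y) = y^3 - (-5) y^2 - 4*(-5) y + (4*(-5)*(-5) - (11)^2)
       = y^3 + (5) y^2 + (20) y + (-21).
Simplifying: h(y) = y^3 + 5*y^2 + 20*y - 21.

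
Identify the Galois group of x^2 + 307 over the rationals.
Gal(K/Q) = Z/2Z (cyclic of order 2)

x^2 + 307 is irreducible over Q since -307 is not a rational square. The splitting field Q(sqrt(-307)) has degree 2 over Q, and its unique nontrivial automorphism is sqrt(-307) ↦ -sqrt(-307). Hence Gal(Q(sqrt(-307))/Q) = Z/2Z.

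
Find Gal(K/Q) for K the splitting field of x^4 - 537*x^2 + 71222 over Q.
Gal(K/Q) = V_4 (Klein four-group, Z/2Z × Z/2Z)

f factors as (x^2 - 298)(x^2 - 239), so the splitting field is K = Q(sqrt(298), sqrt(239)). The elements 298, 239, 71222 are all non-squares in Q, so sqrt(298) and sqrt(239) generate independent quadratic extensions. Thus [K:Q] = 4 and Gal(K/Q) is generated by the two order-2 automorphisms sqrt(298) ↦ -sqrt(298) and sqrt(239) ↦ -sqrt(239), giving V_4.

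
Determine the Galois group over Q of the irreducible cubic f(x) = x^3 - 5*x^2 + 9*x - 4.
Gal(K/Q) = S_3 (symmetric group of order 6)

Compute the discriminant of x^3 + (-5)*x^2 + (9)*x + (-4): Δ = -83. Since Δ is not a rational square, the Galois group is not contained in A_3; it must be the full S_3 (irreducibility of the cubic rules out anything smaller).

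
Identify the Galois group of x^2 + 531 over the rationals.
Gal(K/Q) = Z/2Z (cyclic of order 2)

x^2 + 531 is irreducible over Q since -531 is not a rational square. The splitting field Q(sqrt(-531)) has degree 2 over Q, and its unique nontrivial automorphism is sqrt(-531) ↦ -sqrt(-531). Hence Gal(Q(sqrt(-531))/Q) = Z/2Z.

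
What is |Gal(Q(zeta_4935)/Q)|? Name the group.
|Gal(Q(zeta_4935)/Q)| = phi(4935) = 2208; group ≅ (Z/4935Z)^* ≅ Z/2Z × Z/4Z × Z/6Z × Z/46Z

The n-th cyclotomic polynomial Φ_4935(x) is the minimal polynomial of zeta_4935 over Q and has degree phi(4935) = 2208. So Q(zeta_4935) is a degree-2208 Galois extension with Galois group (Z/4935Z)^*. By CRT, (Z/4935Z)^* ≅ (Z/3Z)^* × (Z/5Z)^* × (Z/7Z)^* × (Z/47Z)^*. Each prime-power unit group is (Z/3Z)^* ≅ Z/2Z; (Z/5Z)^* ≅ Z/4Z; (Z/7Z)^* ≅ Z/6Z; (Z/47Z)^* ≅ Z/46Z. Hence Gal(Q(zeta_4935)/Q) ≅ Z/2Z × Z/4Z × Z/6Z × Z/46Z.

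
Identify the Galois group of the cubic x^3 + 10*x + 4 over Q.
Gal(K/Q) = S_3 (symmetric group of order 6)

Compute the discriminant of x^3 + (0)*x^2 + (10)*x + (4): Δ = -4432. Since Δ is not a rational square, the Galois group is not contained in A_3; it must be the full S_3 (irreducibility of the cubic rules out anything smaller).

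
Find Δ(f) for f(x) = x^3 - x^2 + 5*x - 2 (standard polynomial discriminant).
Δ = -411

For x^3 + a x^2 + b x + c the discriminant is Δ = 18 a b c - 4 a^3 c + a^2 b^2 - 4 b^3 - 27 c^2.
Plug a = -1, b = 5, c = -2:
  18*(-1)*(5)*(-2) - 4*(-1)^3*(-2) + (-1)^2*(5)^2 - 4*(5)^3 - 27*(-2)^2
  = 180 + (-8) + 25 + (-500) + (-108)
  = -411.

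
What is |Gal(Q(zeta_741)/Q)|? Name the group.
|Gal(Q(zeta_741)/Q)| = phi(741) = 432; group ≅ (Z/741Z)^* ≅ Z/2Z × Z/12Z × Z/18Z

The n-th cyclotomic polynomial Φ_741(x) is the minimal polynomial of zeta_741 over Q and has degree phi(741) = 432. So Q(zeta_741) is a degree-432 Galois extension with Galois group (Z/741Z)^*. By CRT, (Z/741Z)^* ≅ (Z/3Z)^* × (Z/13Z)^* × (Z/19Z)^*. Each prime-power unit group is (Z/3Z)^* ≅ Z/2Z; (Z/13Z)^* ≅ Z/12Z; (Z/19Z)^* ≅ Z/18Z. Hence Gal(Q(zeta_741)/Q) ≅ Z/2Z × Z/12Z × Z/18Z.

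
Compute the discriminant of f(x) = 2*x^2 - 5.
Δ = 40

For a quadratic a x^2 + b x + c the discriminant is Δ = b^2 - 4ac = (0)^2 - 4*(2)*(-5) = 0 - (-40) = 40.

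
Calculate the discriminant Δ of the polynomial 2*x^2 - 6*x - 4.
Δ = 68

For a quadratic a x^2 + b x + c the discriminant is Δ = b^2 - 4ac = (-6)^2 - 4*(2)*(-4) = 36 - (-32) = 68.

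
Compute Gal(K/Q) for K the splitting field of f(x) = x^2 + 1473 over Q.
Gal(K/Q) = Z/2Z (cyclic of order 2)

x^2 + 1473 is irreducible over Q since -1473 is not a rational square. The splitting field Q(sqrt(-1473)) has degree 2 over Q, and its unique nontrivial automorphism is sqrt(-1473) ↦ -sqrt(-1473). Hence Gal(Q(sqrt(-1473))/Q) = Z/2Z.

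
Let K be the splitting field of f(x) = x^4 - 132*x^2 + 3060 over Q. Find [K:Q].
[K:Q] = 4

f factors as (x^2 - 102)(x^2 - 30); the splitting field is K = Q(sqrt(102), sqrt(30)). Since 102, 30, and 3060 are all non-squares in Q, the three subfields Q(sqrt(102)), Q(sqrt(30)), Q(sqrt(3060)) are distinct degree-2 extensions, so [K:Q] = 4 (Klein four Galois group).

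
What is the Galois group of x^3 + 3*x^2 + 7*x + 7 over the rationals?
Gal(K/Q) = S_3 (symmetric group of order 6)

Compute the discriminant of x^3 + (3)*x^2 + (7)*x + (7): Δ = -364. Since Δ is not a rational square, the Galois group is not contained in A_3; it must be the full S_3 (irreducibility of the cubic rules out anything smaller).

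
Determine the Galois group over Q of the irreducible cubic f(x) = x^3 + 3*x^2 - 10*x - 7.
Gal(K/Q) = S_3 (symmetric group of order 6)

Compute the discriminant of x^3 + (3)*x^2 + (-10)*x + (-7): Δ = 8113. Since Δ is not a rational square, the Galois group is not contained in A_3; it must be the full S_3 (irreducibility of the cubic rules out anything smaller).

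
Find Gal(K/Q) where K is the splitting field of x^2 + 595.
Gal(K/Q) = Z/2Z (cyclic of order 2)

x^2 + 595 is irreducible over Q since -595 is not a rational square. The splitting field Q(sqrt(-595)) has degree 2 over Q, and its unique nontrivial automorphism is sqrt(-595) ↦ -sqrt(-595). Hence Gal(Q(sqrt(-595))/Q) = Z/2Z.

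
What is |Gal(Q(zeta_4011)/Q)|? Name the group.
|Gal(Q(zeta_4011)/Q)| = phi(4011) = 2280; group ≅ (Z/4011Z)^* ≅ Z/2Z × Z/6Z × Z/190Z

The n-th cyclotomic polynomial Φ_4011(x) is the minimal polynomial of zeta_4011 over Q and has degree phi(4011) = 2280. So Q(zeta_4011) is a degree-2280 Galois extension with Galois group (Z/4011Z)^*. By CRT, (Z/4011Z)^* ≅ (Z/3Z)^* × (Z/7Z)^* × (Z/191Z)^*. Each prime-power unit group is (Z/3Z)^* ≅ Z/2Z; (Z/7Z)^* ≅ Z/6Z; (Z/191Z)^* ≅ Z/190Z. Hence Gal(Q(zeta_4011)/Q) ≅ Z/2Z × Z/6Z × Z/190Z.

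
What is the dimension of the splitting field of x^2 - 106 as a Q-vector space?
[K:Q] = 2

The polynomial x^2 - 106 is irreducible over Q since 106 is not a perfect square. Its splitting field is Q(sqrt(106)), which has degree 2 over Q.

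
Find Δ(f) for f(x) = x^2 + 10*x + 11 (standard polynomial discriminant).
Δ = 56

For a quadratic a x^2 + b x + c the discriminant is Δ = b^2 - 4ac = (10)^2 - 4*(1)*(11) = 100 - (44) = 56.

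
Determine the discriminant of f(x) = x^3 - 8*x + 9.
Δ = -139

For a depressed cubic x^3 + p x + q the discriminant is Δ = -4 p^3 - 27 q^2 = -4*(-8)^3 - 27*(9)^2 = 2048 - 2187 = -139.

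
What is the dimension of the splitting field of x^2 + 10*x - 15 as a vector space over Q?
[K:Q] = 2

The discriminant of x^2 + (10)*x + (-15) is b^2 - 4c = 100 - (-60) = 160. Since 160 is not a perfect square in Q, the polynomial is irreducible over Q. Its two roots generate a degree-2 extension, so [K:Q] = 2.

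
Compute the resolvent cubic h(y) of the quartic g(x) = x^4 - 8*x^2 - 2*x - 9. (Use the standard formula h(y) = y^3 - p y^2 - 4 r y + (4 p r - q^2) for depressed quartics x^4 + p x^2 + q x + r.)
h(y) = y^3 + 8*y^2 + 36*y + 284

Identify coefficients: p = -8, q = -2, r = -9.
Plug into h(y) = y^3 - p y^2 - 4 r y + (4 p r - q^2):
  h(y) = y^3 - (-8) y^2 - 4*(-9) y + (4*(-8)*(-9) - (-2)^2)
       = y^3 + (8) y^2 + (36) y + (284).
Simplifying: h(y) = y^3 + 8*y^2 + 36*y + 284.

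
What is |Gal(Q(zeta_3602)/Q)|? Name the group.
|Gal(Q(zeta_3602)/Q)| = phi(3602) = 1800; group ≅ (Z/3602Z)^* ≅ Z/1800Z

The n-th cyclotomic polynomial Φ_3602(x) is the minimal polynomial of zeta_3602 over Q and has degree phi(3602) = 1800. So Q(zeta_3602) is a degree-1800 Galois extension with Galois group (Z/3602Z)^*. By CRT, (Z/3602Z)^* ≅ (Z/2Z)^* × (Z/1801Z)^*. Each prime-power unit group is (Z/2Z)^* ≅ trivial group (order 1); (Z/1801Z)^* ≅ Z/1800Z. Hence Gal(Q(zeta_3602)/Q) ≅ Z/1800Z.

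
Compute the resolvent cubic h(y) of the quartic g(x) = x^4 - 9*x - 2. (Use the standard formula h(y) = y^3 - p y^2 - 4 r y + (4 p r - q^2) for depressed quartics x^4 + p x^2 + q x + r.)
h(y) = y^3 + 8*y - 81

Identify coefficients: p = 0, q = -9, r = -2.
Plug into h(y) = y^3 - p y^2 - 4 r y + (4 p r - q^2):
  h(y) = y^3 - (0) y^2 - 4*(-2) y + (4*(0)*(-2) - (-9)^2)
       = y^3 + (0) y^2 + (8) y + (-81).
Simplifying: h(y) = y^3 + 8*y - 81.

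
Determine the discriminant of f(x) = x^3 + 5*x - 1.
Δ = -527

For x^3 + a x^2 + b x + c the discriminant is Δ = 18 a b c - 4 a^3 c + a^2 b^2 - 4 b^3 - 27 c^2.
Plug a = 0, b = 5, c = -1:
  18*(0)*(5)*(-1) - 4*(0)^3*(-1) + (0)^2*(5)^2 - 4*(5)^3 - 27*(-1)^2
  = 0 + (0) + 0 + (-500) + (-27)
  = -527.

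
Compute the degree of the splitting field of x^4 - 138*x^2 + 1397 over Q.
[K:Q] = 4

f factors as (x^2 - 127)(x^2 - 11); the splitting field is K = Q(sqrt(127), sqrt(11)). Since 127, 11, and 1397 are all non-squares in Q, the three subfields Q(sqrt(127)), Q(sqrt(11)), Q(sqrt(1397)) are distinct degree-2 extensions, so [K:Q] = 4 (Klein four Galois group).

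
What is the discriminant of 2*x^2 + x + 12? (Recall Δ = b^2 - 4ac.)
Δ = -95

For a quadratic a x^2 + b x + c the discriminant is Δ = b^2 - 4ac = (1)^2 - 4*(2)*(12) = 1 - (96) = -95.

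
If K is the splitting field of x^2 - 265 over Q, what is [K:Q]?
[K:Q] = 2

The polynomial x^2 - 265 is irreducible over Q since 265 is not a perfect square. Its splitting field is Q(sqrt(265)), which has degree 2 over Q.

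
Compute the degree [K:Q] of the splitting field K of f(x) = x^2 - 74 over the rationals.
[K:Q] = 2

The polynomial x^2 - 74 is irreducible over Q since 74 is not a perfect square. Its splitting field is Q(sqrt(74)), which has degree 2 over Q.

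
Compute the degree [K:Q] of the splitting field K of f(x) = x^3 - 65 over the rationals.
[K:Q] = 6

x^3 - 65 has one real root r = 65^(1/3) and two complex roots r*zeta_3, r*zeta_3^2 where zeta_3 = e^(2*pi*i/3). The splitting field is Q(r, zeta_3). [Q(r):Q] = 3 and [Q(zeta_3):Q] = 2 with gcd = 1, so [Q(r, zeta_3):Q] = 3 * 2 = 6.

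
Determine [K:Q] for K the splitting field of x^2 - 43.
[K:Q] = 2

The polynomial x^2 - 43 is irreducible over Q since 43 is not a perfect square. Its splitting field is Q(sqrt(43)), which has degree 2 over Q.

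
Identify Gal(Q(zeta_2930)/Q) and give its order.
|Gal(Q(zeta_2930)/Q)| = phi(2930) = 1168; group ≅ (Z/2930Z)^* ≅ Z/4Z × Z/292Z

The n-th cyclotomic polynomial Φ_2930(x) is the minimal polynomial of zeta_2930 over Q and has degree phi(2930) = 1168. So Q(zeta_2930) is a degree-1168 Galois extension with Galois group (Z/2930Z)^*. By CRT, (Z/2930Z)^* ≅ (Z/2Z)^* × (Z/5Z)^* × (Z/293Z)^*. Each prime-power unit group is (Z/2Z)^* ≅ trivial group (order 1); (Z/5Z)^* ≅ Z/4Z; (Z/293Z)^* ≅ Z/292Z. Hence Gal(Q(zeta_2930)/Q) ≅ Z/4Z × Z/292Z.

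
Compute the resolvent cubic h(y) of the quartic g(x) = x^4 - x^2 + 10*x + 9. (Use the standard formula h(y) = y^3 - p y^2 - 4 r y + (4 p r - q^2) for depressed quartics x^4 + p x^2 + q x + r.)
h(y) = y^3 + y^2 - 36*y - 136

Identify coefficients: p = -1, q = 10, r = 9.
Plug into h(y) = y^3 - p y^2 - 4 r y + (4 p r - q^2):
  h(y) = y^3 - (-1) y^2 - 4*(9) y + (4*(-1)*(9) - (10)^2)
       = y^3 + (1) y^2 + (-36) y + (-136).
Simplifying: h(y) = y^3 + y^2 - 36*y - 136.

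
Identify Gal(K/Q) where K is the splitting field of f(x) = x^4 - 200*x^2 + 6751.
Gal(K/Q) = V_4 (Klein four-group, Z/2Z × Z/2Z)

f factors as (x^2 - 157)(x^2 - 43), so the splitting field is K = Q(sqrt(157), sqrt(43)). The elements 157, 43, 6751 are all non-squares in Q, so sqrt(157) and sqrt(43) generate independent quadratic extensions. Thus [K:Q] = 4 and Gal(K/Q) is generated by the two order-2 automorphisms sqrt(157) ↦ -sqrt(157) and sqrt(43) ↦ -sqrt(43), giving V_4.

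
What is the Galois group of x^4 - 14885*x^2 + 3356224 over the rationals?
Gal(K/Q) = Z/2Z (cyclic of order 2)

f factors as (x^2 - 229)(x^2 - 14656), so the splitting field is K = Q(sqrt(229), sqrt(14656)). The squarefree part of 229 is 229 and the squarefree part of 14656 is also 229, so sqrt(229) and sqrt(14656) are both rational multiples of sqrt(229). Hence Q(sqrt(229)) = Q(sqrt(14656)) = Q(sqrt(229)), and the splitting field collapses to a single degree-2 extension with Galois group Z/2Z.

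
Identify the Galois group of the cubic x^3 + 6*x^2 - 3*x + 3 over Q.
Gal(K/Q) = S_3 (symmetric group of order 6)

Compute the discriminant of x^3 + (6)*x^2 + (-3)*x + (3): Δ = -3375. Since Δ is not a rational square, the Galois group is not contained in A_3; it must be the full S_3 (irreducibility of the cubic rules out anything smaller).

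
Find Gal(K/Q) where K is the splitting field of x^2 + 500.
Gal(K/Q) = Z/2Z (cyclic of order 2)

x^2 + 500 is irreducible over Q since -500 is not a rational square. The splitting field Q(sqrt(-500)) has degree 2 over Q, and its unique nontrivial automorphism is sqrt(-500) ↦ -sqrt(-500). Hence Gal(Q(sqrt(-500))/Q) = Z/2Z.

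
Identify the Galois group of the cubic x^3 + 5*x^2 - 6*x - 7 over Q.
Gal(K/Q) = S_3 (symmetric group of order 6)

Compute the discriminant of x^3 + (5)*x^2 + (-6)*x + (-7): Δ = 7721. Since Δ is not a rational square, the Galois group is not contained in A_3; it must be the full S_3 (irreducibility of the cubic rules out anything smaller).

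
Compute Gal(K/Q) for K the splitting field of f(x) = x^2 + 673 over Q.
Gal(K/Q) = Z/2Z (cyclic of order 2)

x^2 + 673 is irreducible over Q since -673 is not a rational square. The splitting field Q(sqrt(-673)) has degree 2 over Q, and its unique nontrivial automorphism is sqrt(-673) ↦ -sqrt(-673). Hence Gal(Q(sqrt(-673))/Q) = Z/2Z.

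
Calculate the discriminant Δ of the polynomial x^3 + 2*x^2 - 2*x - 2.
Δ = 148

For x^3 + a x^2 + b x + c the discriminant is Δ = 18 a b c - 4 a^3 c + a^2 b^2 - 4 b^3 - 27 c^2.
Plug a = 2, b = -2, c = -2:
  18*(2)*(-2)*(-2) - 4*(2)^3*(-2) + (2)^2*(-2)^2 - 4*(-2)^3 - 27*(-2)^2
  = 144 + (64) + 16 + (32) + (-108)
  = 148.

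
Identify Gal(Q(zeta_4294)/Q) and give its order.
|Gal(Q(zeta_4294)/Q)| = phi(4294) = 2016; group ≅ (Z/4294Z)^* ≅ Z/18Z × Z/112Z

The n-th cyclotomic polynomial Φ_4294(x) is the minimal polynomial of zeta_4294 over Q and has degree phi(4294) = 2016. So Q(zeta_4294) is a degree-2016 Galois extension with Galois group (Z/4294Z)^*. By CRT, (Z/4294Z)^* ≅ (Z/2Z)^* × (Z/19Z)^* × (Z/113Z)^*. Each prime-power unit group is (Z/2Z)^* ≅ trivial group (order 1); (Z/19Z)^* ≅ Z/18Z; (Z/113Z)^* ≅ Z/112Z. Hence Gal(Q(zeta_4294)/Q) ≅ Z/18Z × Z/112Z.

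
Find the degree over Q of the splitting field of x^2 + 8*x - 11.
[K:Q] = 2

The discriminant of x^2 + (8)*x + (-11) is b^2 - 4c = 64 - (-44) = 108. Since 108 is not a perfect square in Q, the polynomial is irreducible over Q. Its two roots generate a degree-2 extension, so [K:Q] = 2.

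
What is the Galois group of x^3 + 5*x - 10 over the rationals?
Gal(K/Q) = S_3 (symmetric group of order 6)

Compute the discriminant of x^3 + (0)*x^2 + (5)*x + (-10): Δ = -3200. Since Δ is not a rational square, the Galois group is not contained in A_3; it must be the full S_3 (irreducibility of the cubic rules out anything smaller).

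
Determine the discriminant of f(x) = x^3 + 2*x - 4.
Δ = -464

For a depressed cubic x^3 + p x + q the discriminant is Δ = -4 p^3 - 27 q^2 = -4*(2)^3 - 27*(-4)^2 = -32 - 432 = -464.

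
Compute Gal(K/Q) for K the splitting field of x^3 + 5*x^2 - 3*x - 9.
Gal(K/Q) = S_3 (symmetric group of order 6)

Compute the discriminant of x^3 + (5)*x^2 + (-3)*x + (-9): Δ = 5076. Since Δ is not a rational square, the Galois group is not contained in A_3; it must be the full S_3 (irreducibility of the cubic rules out anything smaller).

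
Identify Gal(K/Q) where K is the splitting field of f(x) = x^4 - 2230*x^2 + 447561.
Gal(K/Q) = Z/2Z (cyclic of order 2)

f factors as (x^2 - 2007)(x^2 - 223), so the splitting field is K = Q(sqrt(2007), sqrt(223)). The squarefree part of 2007 is 223 and the squarefree part of 223 is also 223, so sqrt(2007) and sqrt(223) are both rational multiples of sqrt(223). Hence Q(sqrt(2007)) = Q(sqrt(223)) = Q(sqrt(223)), and the splitting field collapses to a single degree-2 extension with Galois group Z/2Z.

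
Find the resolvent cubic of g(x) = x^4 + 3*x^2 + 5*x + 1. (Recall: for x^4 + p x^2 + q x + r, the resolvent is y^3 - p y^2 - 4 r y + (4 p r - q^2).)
h(y) = y^3 - 3*y^2 - 4*y - 13

Identify coefficients: p = 3, q = 5, r = 1.
Plug into h(y) = y^3 - p y^2 - 4 r y + (4 p r - q^2):
  h(y) = y^3 - (3) y^2 - 4*(1) y + (4*(3)*(1) - (5)^2)
       = y^3 + (-3) y^2 + (-4) y + (-13).
Simplifying: h(y) = y^3 - 3*y^2 - 4*y - 13.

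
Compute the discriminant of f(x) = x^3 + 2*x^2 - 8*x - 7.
Δ = 3221

For x^3 + a x^2 + b x + c the discriminant is Δ = 18 a b c - 4 a^3 c + a^2 b^2 - 4 b^3 - 27 c^2.
Plug a = 2, b = -8, c = -7:
  18*(2)*(-8)*(-7) - 4*(2)^3*(-7) + (2)^2*(-8)^2 - 4*(-8)^3 - 27*(-7)^2
  = 2016 + (224) + 256 + (2048) + (-1323)
  = 3221.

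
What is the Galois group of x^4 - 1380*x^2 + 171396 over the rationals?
Gal(K/Q) = Z/2Z (cyclic of order 2)

f factors as (x^2 - 1242)(x^2 - 138), so the splitting field is K = Q(sqrt(1242), sqrt(138)). The squarefree part of 1242 is 138 and the squarefree part of 138 is also 138, so sqrt(1242) and sqrt(138) are both rational multiples of sqrt(138). Hence Q(sqrt(1242)) = Q(sqrt(138)) = Q(sqrt(138)), and the splitting field collapses to a single degree-2 extension with Galois group Z/2Z.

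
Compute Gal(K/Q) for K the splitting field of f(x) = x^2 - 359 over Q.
Gal(K/Q) = Z/2Z (cyclic of order 2)

x^2 - 359 is irreducible over Q since 359 is not a rational square. The splitting field Q(sqrt(359)) has degree 2 over Q, and its unique nontrivial automorphism is sqrt(359) ↦ -sqrt(359). Hence Gal(Q(sqrt(359))/Q) = Z/2Z.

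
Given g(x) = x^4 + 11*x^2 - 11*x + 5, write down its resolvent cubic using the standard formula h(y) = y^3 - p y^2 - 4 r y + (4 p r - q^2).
h(y) = y^3 - 11*y^2 - 20*y + 99

Identify coefficients: p = 11, q = -11, r = 5.
Plug into h(y) = y^3 - p y^2 - 4 r y + (4 p r - q^2):
  h(y) = y^3 - (11) y^2 - 4*(5) y + (4*(11)*(5) - (-11)^2)
       = y^3 + (-11) y^2 + (-20) y + (99).
Simplifying: h(y) = y^3 - 11*y^2 - 20*y + 99.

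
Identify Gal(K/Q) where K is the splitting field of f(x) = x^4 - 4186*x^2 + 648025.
Gal(K/Q) = Z/2Z (cyclic of order 2)

f factors as (x^2 - 4025)(x^2 - 161), so the splitting field is K = Q(sqrt(4025), sqrt(161)). The squarefree part of 4025 is 161 and the squarefree part of 161 is also 161, so sqrt(4025) and sqrt(161) are both rational multiples of sqrt(161). Hence Q(sqrt(4025)) = Q(sqrt(161)) = Q(sqrt(161)), and the splitting field collapses to a single degree-2 extension with Galois group Z/2Z.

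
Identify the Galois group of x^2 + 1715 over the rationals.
Gal(K/Q) = Z/2Z (cyclic of order 2)

x^2 + 1715 is irreducible over Q since -1715 is not a rational square. The splitting field Q(sqrt(-1715)) has degree 2 over Q, and its unique nontrivial automorphism is sqrt(-1715) ↦ -sqrt(-1715). Hence Gal(Q(sqrt(-1715))/Q) = Z/2Z.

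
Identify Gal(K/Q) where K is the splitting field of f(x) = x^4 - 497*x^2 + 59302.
Gal(K/Q) = V_4 (Klein four-group, Z/2Z × Z/2Z)

f factors as (x^2 - 298)(x^2 - 199), so the splitting field is K = Q(sqrt(298), sqrt(199)). The elements 298, 199, 59302 are all non-squares in Q, so sqrt(298) and sqrt(199) generate independent quadratic extensions. Thus [K:Q] = 4 and Gal(K/Q) is generated by the two order-2 automorphisms sqrt(298) ↦ -sqrt(298) and sqrt(199) ↦ -sqrt(199), giving V_4.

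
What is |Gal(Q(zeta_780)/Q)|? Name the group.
|Gal(Q(zeta_780)/Q)| = phi(780) = 192; group ≅ (Z/780Z)^* ≅ Z/2Z × Z/2Z × Z/4Z × Z/12Z

The n-th cyclotomic polynomial Φ_780(x) is the minimal polynomial of zeta_780 over Q and has degree phi(780) = 192. So Q(zeta_780) is a degree-192 Galois extension with Galois group (Z/780Z)^*. By CRT, (Z/780Z)^* ≅ (Z/4Z)^* × (Z/3Z)^* × (Z/5Z)^* × (Z/13Z)^*. Each prime-power unit group is (Z/4Z)^* ≅ Z/2Z; (Z/3Z)^* ≅ Z/2Z; (Z/5Z)^* ≅ Z/4Z; (Z/13Z)^* ≅ Z/12Z. Hence Gal(Q(zeta_780)/Q) ≅ Z/2Z × Z/2Z × Z/4Z × Z/12Z.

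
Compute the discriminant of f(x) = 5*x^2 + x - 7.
Δ = 141

For a quadratic a x^2 + b x + c the discriminant is Δ = b^2 - 4ac = (1)^2 - 4*(5)*(-7) = 1 - (-140) = 141.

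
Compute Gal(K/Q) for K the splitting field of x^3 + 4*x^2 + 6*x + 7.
Gal(K/Q) = S_3 (symmetric group of order 6)

Compute the discriminant of x^3 + (4)*x^2 + (6)*x + (7): Δ = -379. Since Δ is not a rational square, the Galois group is not contained in A_3; it must be the full S_3 (irreducibility of the cubic rules out anything smaller).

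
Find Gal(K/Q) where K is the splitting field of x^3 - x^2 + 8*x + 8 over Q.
Gal(K/Q) = S_3 (symmetric group of order 6)

Compute the discriminant of x^3 + (-1)*x^2 + (8)*x + (8): Δ = -4832. Since Δ is not a rational square, the Galois group is not contained in A_3; it must be the full S_3 (irreducibility of the cubic rules out anything smaller).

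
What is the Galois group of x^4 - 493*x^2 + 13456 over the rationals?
Gal(K/Q) = Z/2Z (cyclic of order 2)

f factors as (x^2 - 29)(x^2 - 464), so the splitting field is K = Q(sqrt(29), sqrt(464)). The squarefree part of 29 is 29 and the squarefree part of 464 is also 29, so sqrt(29) and sqrt(464) are both rational multiples of sqrt(29). Hence Q(sqrt(29)) = Q(sqrt(464)) = Q(sqrt(29)), and the splitting field collapses to a single degree-2 extension with Galois group Z/2Z.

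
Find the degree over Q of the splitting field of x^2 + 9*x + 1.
[K:Q] = 2

The discriminant of x^2 + (9)*x + (1) is b^2 - 4c = 81 - (4) = 77. Since 77 is not a perfect square in Q, the polynomial is irreducible over Q. Its two roots generate a degree-2 extension, so [K:Q] = 2.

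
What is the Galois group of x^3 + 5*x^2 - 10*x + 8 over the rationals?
Gal(K/Q) = S_3 (symmetric group of order 6)

Compute the discriminant of x^3 + (5)*x^2 + (-10)*x + (8): Δ = -6428. Since Δ is not a rational square, the Galois group is not contained in A_3; it must be the full S_3 (irreducibility of the cubic rules out anything smaller).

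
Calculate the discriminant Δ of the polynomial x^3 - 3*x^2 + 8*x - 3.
Δ = -743

For x^3 + a x^2 + b x + c the discriminant is Δ = 18 a b c - 4 a^3 c + a^2 b^2 - 4 b^3 - 27 c^2.
Plug a = -3, b = 8, c = -3:
  18*(-3)*(8)*(-3) - 4*(-3)^3*(-3) + (-3)^2*(8)^2 - 4*(8)^3 - 27*(-3)^2
  = 1296 + (-324) + 576 + (-2048) + (-243)
  = -743.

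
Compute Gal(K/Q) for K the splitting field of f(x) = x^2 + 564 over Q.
Gal(K/Q) = Z/2Z (cyclic of order 2)

x^2 + 564 is irreducible over Q since -564 is not a rational square. The splitting field Q(sqrt(-564)) has degree 2 over Q, and its unique nontrivial automorphism is sqrt(-564) ↦ -sqrt(-564). Hence Gal(Q(sqrt(-564))/Q) = Z/2Z.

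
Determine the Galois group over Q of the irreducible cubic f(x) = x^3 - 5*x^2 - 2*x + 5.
Gal(K/Q) = S_3 (symmetric group of order 6)

Compute the discriminant of x^3 + (-5)*x^2 + (-2)*x + (5): Δ = 2857. Since Δ is not a rational square, the Galois group is not contained in A_3; it must be the full S_3 (irreducibility of the cubic rules out anything smaller).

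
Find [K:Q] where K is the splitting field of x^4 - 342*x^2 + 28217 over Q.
[K:Q] = 4

f factors as (x^2 - 139)(x^2 - 203); the splitting field is K = Q(sqrt(139), sqrt(203)). Since 139, 203, and 28217 are all non-squares in Q, the three subfields Q(sqrt(139)), Q(sqrt(203)), Q(sqrt(28217)) are distinct degree-2 extensions, so [K:Q] = 4 (Klein four Galois group).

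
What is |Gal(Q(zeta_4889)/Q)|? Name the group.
|Gal(Q(zeta_4889)/Q)| = phi(4889) = 4888; group ≅ (Z/4889Z)^* ≅ Z/4888Z

The n-th cyclotomic polynomial Φ_4889(x) is the minimal polynomial of zeta_4889 over Q and has degree phi(4889) = 4888. So Q(zeta_4889) is a degree-4888 Galois extension with Galois group (Z/4889Z)^*. (Z/4889Z)^* is cyclic since 4889 is an odd prime power (or 4). Hence Gal(Q(zeta_4889)/Q) ≅ Z/4888Z.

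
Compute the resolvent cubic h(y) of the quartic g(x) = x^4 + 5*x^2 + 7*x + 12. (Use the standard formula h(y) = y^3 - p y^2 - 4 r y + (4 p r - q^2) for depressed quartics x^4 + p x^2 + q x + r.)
h(y) = y^3 - 5*y^2 - 48*y + 191

Identify coefficients: p = 5, q = 7, r = 12.
Plug into h(y) = y^3 - p y^2 - 4 r y + (4 p r - q^2):
  h(y) = y^3 - (5) y^2 - 4*(12) y + (4*(5)*(12) - (7)^2)
       = y^3 + (-5) y^2 + (-48) y + (191).
Simplifying: h(y) = y^3 - 5*y^2 - 48*y + 191.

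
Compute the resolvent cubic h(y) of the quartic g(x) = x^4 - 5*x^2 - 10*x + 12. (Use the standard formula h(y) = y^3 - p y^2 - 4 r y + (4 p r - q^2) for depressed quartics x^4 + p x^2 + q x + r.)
h(y) = y^3 + 5*y^2 - 48*y - 340

Identify coefficients: p = -5, q = -10, r = 12.
Plug into h(y) = y^3 - p y^2 - 4 r y + (4 p r - q^2):
  h(y) = y^3 - (-5) y^2 - 4*(12) y + (4*(-5)*(12) - (-10)^2)
       = y^3 + (5) y^2 + (-48) y + (-340).
Simplifying: h(y) = y^3 + 5*y^2 - 48*y - 340.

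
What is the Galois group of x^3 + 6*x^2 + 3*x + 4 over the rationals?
Gal(K/Q) = S_3 (symmetric group of order 6)

Compute the discriminant of x^3 + (6)*x^2 + (3)*x + (4): Δ = -2376. Since Δ is not a rational square, the Galois group is not contained in A_3; it must be the full S_3 (irreducibility of the cubic rules out anything smaller).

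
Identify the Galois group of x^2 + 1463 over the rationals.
Gal(K/Q) = Z/2Z (cyclic of order 2)

x^2 + 1463 is irreducible over Q since -1463 is not a rational square. The splitting field Q(sqrt(-1463)) has degree 2 over Q, and its unique nontrivial automorphism is sqrt(-1463) ↦ -sqrt(-1463). Hence Gal(Q(sqrt(-1463))/Q) = Z/2Z.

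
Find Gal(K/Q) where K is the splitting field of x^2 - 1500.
Gal(K/Q) = Z/2Z (cyclic of order 2)

x^2 - 1500 is irreducible over Q since 1500 is not a rational square. The splitting field Q(sqrt(1500)) has degree 2 over Q, and its unique nontrivial automorphism is sqrt(1500) ↦ -sqrt(1500). Hence Gal(Q(sqrt(1500))/Q) = Z/2Z.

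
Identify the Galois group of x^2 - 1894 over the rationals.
Gal(K/Q) = Z/2Z (cyclic of order 2)

x^2 - 1894 is irreducible over Q since 1894 is not a rational square. The splitting field Q(sqrt(1894)) has degree 2 over Q, and its unique nontrivial automorphism is sqrt(1894) ↦ -sqrt(1894). Hence Gal(Q(sqrt(1894))/Q) = Z/2Z.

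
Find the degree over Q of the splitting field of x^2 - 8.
[K:Q] = 2

The discriminant of x^2 + (0)*x + (-8) is b^2 - 4c = 0 - (-32) = 32. Since 32 is not a perfect square in Q, the polynomial is irreducible over Q. Its two roots generate a degree-2 extension, so [K:Q] = 2.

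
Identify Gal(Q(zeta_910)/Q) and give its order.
|Gal(Q(zeta_910)/Q)| = phi(910) = 288; group ≅ (Z/910Z)^* ≅ Z/4Z × Z/6Z × Z/12Z

The n-th cyclotomic polynomial Φ_910(x) is the minimal polynomial of zeta_910 over Q and has degree phi(910) = 288. So Q(zeta_910) is a degree-288 Galois extension with Galois group (Z/910Z)^*. By CRT, (Z/910Z)^* ≅ (Z/2Z)^* × (Z/5Z)^* × (Z/7Z)^* × (Z/13Z)^*. Each prime-power unit group is (Z/2Z)^* ≅ trivial group (order 1); (Z/5Z)^* ≅ Z/4Z; (Z/7Z)^* ≅ Z/6Z; (Z/13Z)^* ≅ Z/12Z. Hence Gal(Q(zeta_910)/Q) ≅ Z/4Z × Z/6Z × Z/12Z.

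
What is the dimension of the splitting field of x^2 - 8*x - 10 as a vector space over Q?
[K:Q] = 2

The discriminant of x^2 + (-8)*x + (-10) is b^2 - 4c = 64 - (-40) = 104. Since 104 is not a perfect square in Q, the polynomial is irreducible over Q. Its two roots generate a degree-2 extension, so [K:Q] = 2.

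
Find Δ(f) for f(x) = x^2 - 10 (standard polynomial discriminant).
Δ = 40

For a quadratic a x^2 + b x + c the discriminant is Δ = b^2 - 4ac = (0)^2 - 4*(1)*(-10) = 0 - (-40) = 40.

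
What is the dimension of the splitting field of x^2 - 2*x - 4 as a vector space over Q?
[K:Q] = 2

The discriminant of x^2 + (-2)*x + (-4) is b^2 - 4c = 4 - (-16) = 20. Since 20 is not a perfect square in Q, the polynomial is irreducible over Q. Its two roots generate a degree-2 extension, so [K:Q] = 2.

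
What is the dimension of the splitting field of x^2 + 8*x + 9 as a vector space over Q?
[K:Q] = 2

The discriminant of x^2 + (8)*x + (9) is b^2 - 4c = 64 - (36) = 28. Since 28 is not a perfect square in Q, the polynomial is irreducible over Q. Its two roots generate a degree-2 extension, so [K:Q] = 2.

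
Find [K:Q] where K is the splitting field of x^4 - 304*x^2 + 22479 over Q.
[K:Q] = 4

f factors as (x^2 - 127)(x^2 - 177); the splitting field is K = Q(sqrt(127), sqrt(177)). Since 127, 177, and 22479 are all non-squares in Q, the three subfields Q(sqrt(127)), Q(sqrt(177)), Q(sqrt(22479)) are distinct degree-2 extensions, so [K:Q] = 4 (Klein four Galois group).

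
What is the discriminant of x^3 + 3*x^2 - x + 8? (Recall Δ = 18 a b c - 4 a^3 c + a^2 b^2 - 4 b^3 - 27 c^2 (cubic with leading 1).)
Δ = -3011

For x^3 + a x^2 + b x + c the discriminant is Δ = 18 a b c - 4 a^3 c + a^2 b^2 - 4 b^3 - 27 c^2.
Plug a = 3, b = -1, c = 8:
  18*(3)*(-1)*(8) - 4*(3)^3*(8) + (3)^2*(-1)^2 - 4*(-1)^3 - 27*(8)^2
  = -432 + (-864) + 9 + (4) + (-1728)
  = -3011.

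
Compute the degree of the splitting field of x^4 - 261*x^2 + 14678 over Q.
[K:Q] = 4

f factors as (x^2 - 82)(x^2 - 179); the splitting field is K = Q(sqrt(82), sqrt(179)). Since 82, 179, and 14678 are all non-squares in Q, the three subfields Q(sqrt(82)), Q(sqrt(179)), Q(sqrt(14678)) are distinct degree-2 extensions, so [K:Q] = 4 (Klein four Galois group).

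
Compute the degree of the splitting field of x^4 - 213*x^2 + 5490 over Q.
[K:Q] = 4

f factors as (x^2 - 183)(x^2 - 30); the splitting field is K = Q(sqrt(183), sqrt(30)). Since 183, 30, and 5490 are all non-squares in Q, the three subfields Q(sqrt(183)), Q(sqrt(30)), Q(sqrt(5490)) are distinct degree-2 extensions, so [K:Q] = 4 (Klein four Galois group).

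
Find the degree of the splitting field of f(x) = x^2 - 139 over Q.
[K:Q] = 2

The polynomial x^2 - 139 is irreducible over Q since 139 is not a perfect square. Its splitting field is Q(sqrt(139)), which has degree 2 over Q.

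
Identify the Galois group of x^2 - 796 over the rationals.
Gal(K/Q) = Z/2Z (cyclic of order 2)

x^2 - 796 is irreducible over Q since 796 is not a rational square. The splitting field Q(sqrt(796)) has degree 2 over Q, and its unique nontrivial automorphism is sqrt(796) ↦ -sqrt(796). Hence Gal(Q(sqrt(796))/Q) = Z/2Z.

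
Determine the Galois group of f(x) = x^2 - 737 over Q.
Gal(K/Q) = Z/2Z (cyclic of order 2)

x^2 - 737 is irreducible over Q since 737 is not a rational square. The splitting field Q(sqrt(737)) has degree 2 over Q, and its unique nontrivial automorphism is sqrt(737) ↦ -sqrt(737). Hence Gal(Q(sqrt(737))/Q) = Z/2Z.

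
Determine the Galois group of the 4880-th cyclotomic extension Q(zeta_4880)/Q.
|Gal(Q(zeta_4880)/Q)| = phi(4880) = 1920; group ≅ (Z/4880Z)^* ≅ Z/2Z × Z/4Z × Z/4Z × Z/60Z

The n-th cyclotomic polynomial Φ_4880(x) is the minimal polynomial of zeta_4880 over Q and has degree phi(4880) = 1920. So Q(zeta_4880) is a degree-1920 Galois extension with Galois group (Z/4880Z)^*. By CRT, (Z/4880Z)^* ≅ (Z/16Z)^* × (Z/5Z)^* × (Z/61Z)^*. Each prime-power unit group is (Z/16Z)^* ≅ Z/2Z × Z/4Z; (Z/5Z)^* ≅ Z/4Z; (Z/61Z)^* ≅ Z/60Z. Hence Gal(Q(zeta_4880)/Q) ≅ Z/2Z × Z/4Z × Z/4Z × Z/60Z.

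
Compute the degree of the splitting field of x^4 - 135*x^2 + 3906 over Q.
[K:Q] = 4

f factors as (x^2 - 93)(x^2 - 42); the splitting field is K = Q(sqrt(93), sqrt(42)). Since 93, 42, and 3906 are all non-squares in Q, the three subfields Q(sqrt(93)), Q(sqrt(42)), Q(sqrt(3906)) are distinct degree-2 extensions, so [K:Q] = 4 (Klein four Galois group).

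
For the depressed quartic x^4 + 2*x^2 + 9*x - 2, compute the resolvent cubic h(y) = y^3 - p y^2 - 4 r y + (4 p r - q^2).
h(y) = y^3 - 2*y^2 + 8*y - 97

Identify coefficients: p = 2, q = 9, r = -2.
Plug into h(y) = y^3 - p y^2 - 4 r y + (4 p r - q^2):
  h(y) = y^3 - (2) y^2 - 4*(-2) y + (4*(2)*(-2) - (9)^2)
       = y^3 + (-2) y^2 + (8) y + (-97).
Simplifying: h(y) = y^3 - 2*y^2 + 8*y - 97.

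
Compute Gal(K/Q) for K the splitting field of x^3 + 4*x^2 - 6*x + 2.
Gal(K/Q) = S_3 (symmetric group of order 6)

Compute the discriminant of x^3 + (4)*x^2 + (-6)*x + (2): Δ = -44. Since Δ is not a rational square, the Galois group is not contained in A_3; it must be the full S_3 (irreducibility of the cubic rules out anything smaller).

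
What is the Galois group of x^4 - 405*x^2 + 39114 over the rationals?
Gal(K/Q) = V_4 (Klein four-group, Z/2Z × Z/2Z)

f factors as (x^2 - 246)(x^2 - 159), so the splitting field is K = Q(sqrt(246), sqrt(159)). The elements 246, 159, 39114 are all non-squares in Q, so sqrt(246) and sqrt(159) generate independent quadratic extensions. Thus [K:Q] = 4 and Gal(K/Q) is generated by the two order-2 automorphisms sqrt(246) ↦ -sqrt(246) and sqrt(159) ↦ -sqrt(159), giving V_4.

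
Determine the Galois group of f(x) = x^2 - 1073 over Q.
Gal(K/Q) = Z/2Z (cyclic of order 2)

x^2 - 1073 is irreducible over Q since 1073 is not a rational square. The splitting field Q(sqrt(1073)) has degree 2 over Q, and its unique nontrivial automorphism is sqrt(1073) ↦ -sqrt(1073). Hence Gal(Q(sqrt(1073))/Q) = Z/2Z.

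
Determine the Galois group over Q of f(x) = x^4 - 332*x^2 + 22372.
Gal(K/Q) = V_4 (Klein four-group, Z/2Z × Z/2Z)

f factors as (x^2 - 238)(x^2 - 94), so the splitting field is K = Q(sqrt(238), sqrt(94)). The elements 238, 94, 22372 are all non-squares in Q, so sqrt(238) and sqrt(94) generate independent quadratic extensions. Thus [K:Q] = 4 and Gal(K/Q) is generated by the two order-2 automorphisms sqrt(238) ↦ -sqrt(238) and sqrt(94) ↦ -sqrt(94), giving V_4.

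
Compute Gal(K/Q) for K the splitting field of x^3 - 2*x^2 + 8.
Gal(K/Q) = S_3 (symmetric group of order 6)

Compute the discriminant of x^3 + (-2)*x^2 + (0)*x + (8): Δ = -1472. Since Δ is not a rational square, the Galois group is not contained in A_3; it must be the full S_3 (irreducibility of the cubic rules out anything smaller).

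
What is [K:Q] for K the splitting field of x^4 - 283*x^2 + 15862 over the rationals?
[K:Q] = 4

f factors as (x^2 - 77)(x^2 - 206); the splitting field is K = Q(sqrt(77), sqrt(206)). Since 77, 206, and 15862 are all non-squares in Q, the three subfields Q(sqrt(77)), Q(sqrt(206)), Q(sqrt(15862)) are distinct degree-2 extensions, so [K:Q] = 4 (Klein four Galois group).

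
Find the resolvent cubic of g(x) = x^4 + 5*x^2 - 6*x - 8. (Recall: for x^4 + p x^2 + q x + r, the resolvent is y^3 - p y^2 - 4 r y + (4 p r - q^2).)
h(y) = y^3 - 5*y^2 + 32*y - 196

Identify coefficients: p = 5, q = -6, r = -8.
Plug into h(y) = y^3 - p y^2 - 4 r y + (4 p r - q^2):
  h(y) = y^3 - (5) y^2 - 4*(-8) y + (4*(5)*(-8) - (-6)^2)
       = y^3 + (-5) y^2 + (32) y + (-196).
Simplifying: h(y) = y^3 - 5*y^2 + 32*y - 196.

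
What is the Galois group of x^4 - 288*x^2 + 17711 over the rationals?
Gal(K/Q) = V_4 (Klein four-group, Z/2Z × Z/2Z)

f factors as (x^2 - 199)(x^2 - 89), so the splitting field is K = Q(sqrt(199), sqrt(89)). The elements 199, 89, 17711 are all non-squares in Q, so sqrt(199) and sqrt(89) generate independent quadratic extensions. Thus [K:Q] = 4 and Gal(K/Q) is generated by the two order-2 automorphisms sqrt(199) ↦ -sqrt(199) and sqrt(89) ↦ -sqrt(89), giving V_4.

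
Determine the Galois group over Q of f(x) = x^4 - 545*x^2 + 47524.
Gal(K/Q) = Z/2Z (cyclic of order 2)

f factors as (x^2 - 436)(x^2 - 109), so the splitting field is K = Q(sqrt(436), sqrt(109)). The squarefree part of 436 is 109 and the squarefree part of 109 is also 109, so sqrt(436) and sqrt(109) are both rational multiples of sqrt(109). Hence Q(sqrt(436)) = Q(sqrt(109)) = Q(sqrt(109)), and the splitting field collapses to a single degree-2 extension with Galois group Z/2Z.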